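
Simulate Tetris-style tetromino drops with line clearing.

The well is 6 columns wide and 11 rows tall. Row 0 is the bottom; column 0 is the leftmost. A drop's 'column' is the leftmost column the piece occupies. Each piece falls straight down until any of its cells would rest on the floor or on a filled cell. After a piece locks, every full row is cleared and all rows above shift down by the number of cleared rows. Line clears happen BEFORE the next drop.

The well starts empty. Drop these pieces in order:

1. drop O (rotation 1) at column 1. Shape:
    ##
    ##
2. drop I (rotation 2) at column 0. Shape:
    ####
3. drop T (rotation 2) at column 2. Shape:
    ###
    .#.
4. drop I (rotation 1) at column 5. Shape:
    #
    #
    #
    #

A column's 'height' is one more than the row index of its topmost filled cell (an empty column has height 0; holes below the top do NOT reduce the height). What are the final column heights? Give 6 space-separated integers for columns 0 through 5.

Answer: 3 3 5 5 5 4

Derivation:
Drop 1: O rot1 at col 1 lands with bottom-row=0; cleared 0 line(s) (total 0); column heights now [0 2 2 0 0 0], max=2
Drop 2: I rot2 at col 0 lands with bottom-row=2; cleared 0 line(s) (total 0); column heights now [3 3 3 3 0 0], max=3
Drop 3: T rot2 at col 2 lands with bottom-row=3; cleared 0 line(s) (total 0); column heights now [3 3 5 5 5 0], max=5
Drop 4: I rot1 at col 5 lands with bottom-row=0; cleared 0 line(s) (total 0); column heights now [3 3 5 5 5 4], max=5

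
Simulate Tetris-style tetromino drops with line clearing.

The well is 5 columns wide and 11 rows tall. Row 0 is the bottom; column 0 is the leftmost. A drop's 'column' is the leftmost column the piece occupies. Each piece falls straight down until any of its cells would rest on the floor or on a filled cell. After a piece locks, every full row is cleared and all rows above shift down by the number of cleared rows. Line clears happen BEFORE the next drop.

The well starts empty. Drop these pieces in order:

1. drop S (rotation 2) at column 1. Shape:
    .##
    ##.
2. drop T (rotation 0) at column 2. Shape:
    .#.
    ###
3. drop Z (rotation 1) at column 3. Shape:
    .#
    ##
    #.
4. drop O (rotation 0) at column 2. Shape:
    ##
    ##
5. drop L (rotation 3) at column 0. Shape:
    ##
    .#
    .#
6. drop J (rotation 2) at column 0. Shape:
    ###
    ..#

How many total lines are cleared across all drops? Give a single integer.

Drop 1: S rot2 at col 1 lands with bottom-row=0; cleared 0 line(s) (total 0); column heights now [0 1 2 2 0], max=2
Drop 2: T rot0 at col 2 lands with bottom-row=2; cleared 0 line(s) (total 0); column heights now [0 1 3 4 3], max=4
Drop 3: Z rot1 at col 3 lands with bottom-row=4; cleared 0 line(s) (total 0); column heights now [0 1 3 6 7], max=7
Drop 4: O rot0 at col 2 lands with bottom-row=6; cleared 0 line(s) (total 0); column heights now [0 1 8 8 7], max=8
Drop 5: L rot3 at col 0 lands with bottom-row=1; cleared 0 line(s) (total 0); column heights now [4 4 8 8 7], max=8
Drop 6: J rot2 at col 0 lands with bottom-row=8; cleared 0 line(s) (total 0); column heights now [10 10 10 8 7], max=10

Answer: 0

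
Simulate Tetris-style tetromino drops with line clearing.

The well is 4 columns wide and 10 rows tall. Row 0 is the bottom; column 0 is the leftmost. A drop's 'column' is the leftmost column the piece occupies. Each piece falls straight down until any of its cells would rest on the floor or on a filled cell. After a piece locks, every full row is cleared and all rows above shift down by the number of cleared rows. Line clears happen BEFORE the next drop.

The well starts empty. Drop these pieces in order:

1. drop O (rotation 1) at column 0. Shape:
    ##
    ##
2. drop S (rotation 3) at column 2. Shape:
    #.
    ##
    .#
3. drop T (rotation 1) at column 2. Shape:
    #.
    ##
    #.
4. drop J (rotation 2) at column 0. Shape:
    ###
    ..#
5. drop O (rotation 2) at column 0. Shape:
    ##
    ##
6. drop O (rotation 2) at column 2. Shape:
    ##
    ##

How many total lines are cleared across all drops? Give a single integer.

Answer: 3

Derivation:
Drop 1: O rot1 at col 0 lands with bottom-row=0; cleared 0 line(s) (total 0); column heights now [2 2 0 0], max=2
Drop 2: S rot3 at col 2 lands with bottom-row=0; cleared 1 line(s) (total 1); column heights now [1 1 2 1], max=2
Drop 3: T rot1 at col 2 lands with bottom-row=2; cleared 0 line(s) (total 1); column heights now [1 1 5 4], max=5
Drop 4: J rot2 at col 0 lands with bottom-row=5; cleared 0 line(s) (total 1); column heights now [7 7 7 4], max=7
Drop 5: O rot2 at col 0 lands with bottom-row=7; cleared 0 line(s) (total 1); column heights now [9 9 7 4], max=9
Drop 6: O rot2 at col 2 lands with bottom-row=7; cleared 2 line(s) (total 3); column heights now [7 7 7 4], max=7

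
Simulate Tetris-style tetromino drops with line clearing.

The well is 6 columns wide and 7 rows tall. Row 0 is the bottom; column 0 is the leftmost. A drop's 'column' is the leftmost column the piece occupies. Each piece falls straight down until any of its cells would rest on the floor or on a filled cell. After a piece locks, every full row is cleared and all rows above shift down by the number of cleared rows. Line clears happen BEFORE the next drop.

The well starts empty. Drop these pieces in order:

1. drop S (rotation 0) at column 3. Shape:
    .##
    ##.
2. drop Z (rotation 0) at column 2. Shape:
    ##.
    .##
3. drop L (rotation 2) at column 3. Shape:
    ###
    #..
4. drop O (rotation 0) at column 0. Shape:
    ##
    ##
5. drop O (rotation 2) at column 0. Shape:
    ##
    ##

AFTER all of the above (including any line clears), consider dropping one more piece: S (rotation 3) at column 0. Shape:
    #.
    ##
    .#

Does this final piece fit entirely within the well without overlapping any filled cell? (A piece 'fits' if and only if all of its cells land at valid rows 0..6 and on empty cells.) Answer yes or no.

Drop 1: S rot0 at col 3 lands with bottom-row=0; cleared 0 line(s) (total 0); column heights now [0 0 0 1 2 2], max=2
Drop 2: Z rot0 at col 2 lands with bottom-row=2; cleared 0 line(s) (total 0); column heights now [0 0 4 4 3 2], max=4
Drop 3: L rot2 at col 3 lands with bottom-row=4; cleared 0 line(s) (total 0); column heights now [0 0 4 6 6 6], max=6
Drop 4: O rot0 at col 0 lands with bottom-row=0; cleared 0 line(s) (total 0); column heights now [2 2 4 6 6 6], max=6
Drop 5: O rot2 at col 0 lands with bottom-row=2; cleared 0 line(s) (total 0); column heights now [4 4 4 6 6 6], max=6
Test piece S rot3 at col 0 (width 2): heights before test = [4 4 4 6 6 6]; fits = True

Answer: yes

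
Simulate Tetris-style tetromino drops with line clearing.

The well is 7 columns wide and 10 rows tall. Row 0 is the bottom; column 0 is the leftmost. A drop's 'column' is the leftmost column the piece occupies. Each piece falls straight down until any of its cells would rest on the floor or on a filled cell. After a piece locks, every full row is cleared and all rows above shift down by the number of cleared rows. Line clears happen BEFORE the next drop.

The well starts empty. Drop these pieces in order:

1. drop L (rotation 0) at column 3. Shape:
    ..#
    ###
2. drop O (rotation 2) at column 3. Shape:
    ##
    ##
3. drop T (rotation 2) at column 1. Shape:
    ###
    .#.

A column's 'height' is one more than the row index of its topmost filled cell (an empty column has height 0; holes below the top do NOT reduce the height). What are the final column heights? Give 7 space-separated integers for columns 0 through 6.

Answer: 0 4 4 4 3 2 0

Derivation:
Drop 1: L rot0 at col 3 lands with bottom-row=0; cleared 0 line(s) (total 0); column heights now [0 0 0 1 1 2 0], max=2
Drop 2: O rot2 at col 3 lands with bottom-row=1; cleared 0 line(s) (total 0); column heights now [0 0 0 3 3 2 0], max=3
Drop 3: T rot2 at col 1 lands with bottom-row=2; cleared 0 line(s) (total 0); column heights now [0 4 4 4 3 2 0], max=4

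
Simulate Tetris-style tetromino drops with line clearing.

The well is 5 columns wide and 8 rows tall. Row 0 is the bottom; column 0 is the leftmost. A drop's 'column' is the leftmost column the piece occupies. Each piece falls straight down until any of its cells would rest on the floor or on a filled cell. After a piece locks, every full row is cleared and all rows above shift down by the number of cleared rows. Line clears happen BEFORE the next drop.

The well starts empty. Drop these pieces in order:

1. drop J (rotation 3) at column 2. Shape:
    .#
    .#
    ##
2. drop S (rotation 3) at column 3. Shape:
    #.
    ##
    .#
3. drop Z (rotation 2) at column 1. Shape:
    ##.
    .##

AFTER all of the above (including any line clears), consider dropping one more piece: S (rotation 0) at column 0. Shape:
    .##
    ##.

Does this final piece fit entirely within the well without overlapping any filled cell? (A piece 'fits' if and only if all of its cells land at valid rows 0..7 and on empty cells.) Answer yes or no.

Drop 1: J rot3 at col 2 lands with bottom-row=0; cleared 0 line(s) (total 0); column heights now [0 0 1 3 0], max=3
Drop 2: S rot3 at col 3 lands with bottom-row=2; cleared 0 line(s) (total 0); column heights now [0 0 1 5 4], max=5
Drop 3: Z rot2 at col 1 lands with bottom-row=5; cleared 0 line(s) (total 0); column heights now [0 7 7 6 4], max=7
Test piece S rot0 at col 0 (width 3): heights before test = [0 7 7 6 4]; fits = False

Answer: no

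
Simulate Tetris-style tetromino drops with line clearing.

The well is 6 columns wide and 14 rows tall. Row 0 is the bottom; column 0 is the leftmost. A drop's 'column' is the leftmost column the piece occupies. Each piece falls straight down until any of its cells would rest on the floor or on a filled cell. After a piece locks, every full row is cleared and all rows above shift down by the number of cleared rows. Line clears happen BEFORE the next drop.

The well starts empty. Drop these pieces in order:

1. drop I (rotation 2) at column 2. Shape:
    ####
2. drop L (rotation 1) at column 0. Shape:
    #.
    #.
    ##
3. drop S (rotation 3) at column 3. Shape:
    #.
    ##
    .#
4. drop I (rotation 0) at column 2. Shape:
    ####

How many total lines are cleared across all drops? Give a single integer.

Drop 1: I rot2 at col 2 lands with bottom-row=0; cleared 0 line(s) (total 0); column heights now [0 0 1 1 1 1], max=1
Drop 2: L rot1 at col 0 lands with bottom-row=0; cleared 1 line(s) (total 1); column heights now [2 0 0 0 0 0], max=2
Drop 3: S rot3 at col 3 lands with bottom-row=0; cleared 0 line(s) (total 1); column heights now [2 0 0 3 2 0], max=3
Drop 4: I rot0 at col 2 lands with bottom-row=3; cleared 0 line(s) (total 1); column heights now [2 0 4 4 4 4], max=4

Answer: 1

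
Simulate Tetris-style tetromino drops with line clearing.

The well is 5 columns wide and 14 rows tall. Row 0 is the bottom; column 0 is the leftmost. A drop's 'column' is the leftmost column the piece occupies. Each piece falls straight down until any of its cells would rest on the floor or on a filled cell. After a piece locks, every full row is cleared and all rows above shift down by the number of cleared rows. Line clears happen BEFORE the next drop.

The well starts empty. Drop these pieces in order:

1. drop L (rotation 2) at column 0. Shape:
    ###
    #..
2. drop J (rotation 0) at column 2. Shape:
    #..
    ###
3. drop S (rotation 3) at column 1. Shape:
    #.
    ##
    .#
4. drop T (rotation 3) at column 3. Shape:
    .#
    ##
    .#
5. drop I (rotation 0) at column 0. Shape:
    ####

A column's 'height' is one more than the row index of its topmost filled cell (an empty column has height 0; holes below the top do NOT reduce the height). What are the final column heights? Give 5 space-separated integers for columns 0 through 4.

Answer: 8 8 8 8 6

Derivation:
Drop 1: L rot2 at col 0 lands with bottom-row=0; cleared 0 line(s) (total 0); column heights now [2 2 2 0 0], max=2
Drop 2: J rot0 at col 2 lands with bottom-row=2; cleared 0 line(s) (total 0); column heights now [2 2 4 3 3], max=4
Drop 3: S rot3 at col 1 lands with bottom-row=4; cleared 0 line(s) (total 0); column heights now [2 7 6 3 3], max=7
Drop 4: T rot3 at col 3 lands with bottom-row=3; cleared 0 line(s) (total 0); column heights now [2 7 6 5 6], max=7
Drop 5: I rot0 at col 0 lands with bottom-row=7; cleared 0 line(s) (total 0); column heights now [8 8 8 8 6], max=8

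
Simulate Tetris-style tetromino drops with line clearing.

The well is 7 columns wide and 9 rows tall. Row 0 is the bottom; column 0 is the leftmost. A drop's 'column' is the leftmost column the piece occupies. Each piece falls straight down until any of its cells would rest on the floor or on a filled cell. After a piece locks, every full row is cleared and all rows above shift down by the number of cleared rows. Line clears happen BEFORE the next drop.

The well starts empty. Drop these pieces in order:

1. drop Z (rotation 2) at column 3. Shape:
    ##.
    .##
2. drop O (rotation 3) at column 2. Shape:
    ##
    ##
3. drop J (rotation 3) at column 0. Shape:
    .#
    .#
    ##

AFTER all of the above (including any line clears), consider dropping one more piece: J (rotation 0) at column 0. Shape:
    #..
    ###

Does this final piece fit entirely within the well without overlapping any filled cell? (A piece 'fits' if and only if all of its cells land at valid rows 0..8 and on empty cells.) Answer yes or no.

Drop 1: Z rot2 at col 3 lands with bottom-row=0; cleared 0 line(s) (total 0); column heights now [0 0 0 2 2 1 0], max=2
Drop 2: O rot3 at col 2 lands with bottom-row=2; cleared 0 line(s) (total 0); column heights now [0 0 4 4 2 1 0], max=4
Drop 3: J rot3 at col 0 lands with bottom-row=0; cleared 0 line(s) (total 0); column heights now [1 3 4 4 2 1 0], max=4
Test piece J rot0 at col 0 (width 3): heights before test = [1 3 4 4 2 1 0]; fits = True

Answer: yes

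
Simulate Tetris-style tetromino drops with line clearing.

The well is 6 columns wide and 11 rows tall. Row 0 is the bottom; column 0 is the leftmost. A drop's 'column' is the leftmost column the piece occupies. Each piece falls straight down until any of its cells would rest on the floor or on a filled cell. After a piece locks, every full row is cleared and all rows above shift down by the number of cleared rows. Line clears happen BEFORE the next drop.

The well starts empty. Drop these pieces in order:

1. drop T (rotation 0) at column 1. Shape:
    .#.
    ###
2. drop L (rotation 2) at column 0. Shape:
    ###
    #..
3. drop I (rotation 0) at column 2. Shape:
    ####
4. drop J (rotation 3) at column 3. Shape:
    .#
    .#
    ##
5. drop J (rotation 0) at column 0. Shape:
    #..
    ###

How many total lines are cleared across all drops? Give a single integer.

Drop 1: T rot0 at col 1 lands with bottom-row=0; cleared 0 line(s) (total 0); column heights now [0 1 2 1 0 0], max=2
Drop 2: L rot2 at col 0 lands with bottom-row=1; cleared 0 line(s) (total 0); column heights now [3 3 3 1 0 0], max=3
Drop 3: I rot0 at col 2 lands with bottom-row=3; cleared 0 line(s) (total 0); column heights now [3 3 4 4 4 4], max=4
Drop 4: J rot3 at col 3 lands with bottom-row=4; cleared 0 line(s) (total 0); column heights now [3 3 4 5 7 4], max=7
Drop 5: J rot0 at col 0 lands with bottom-row=4; cleared 0 line(s) (total 0); column heights now [6 5 5 5 7 4], max=7

Answer: 0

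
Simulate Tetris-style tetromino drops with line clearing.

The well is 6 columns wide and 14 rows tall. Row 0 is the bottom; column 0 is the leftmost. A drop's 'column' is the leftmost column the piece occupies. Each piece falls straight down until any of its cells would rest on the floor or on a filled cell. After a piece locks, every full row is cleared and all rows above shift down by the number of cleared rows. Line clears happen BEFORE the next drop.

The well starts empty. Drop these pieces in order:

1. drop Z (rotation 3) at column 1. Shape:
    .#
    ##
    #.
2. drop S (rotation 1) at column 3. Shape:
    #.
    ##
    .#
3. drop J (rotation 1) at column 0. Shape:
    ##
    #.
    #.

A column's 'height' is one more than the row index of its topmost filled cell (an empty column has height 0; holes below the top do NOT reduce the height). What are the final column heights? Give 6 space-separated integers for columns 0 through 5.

Answer: 3 3 3 3 2 0

Derivation:
Drop 1: Z rot3 at col 1 lands with bottom-row=0; cleared 0 line(s) (total 0); column heights now [0 2 3 0 0 0], max=3
Drop 2: S rot1 at col 3 lands with bottom-row=0; cleared 0 line(s) (total 0); column heights now [0 2 3 3 2 0], max=3
Drop 3: J rot1 at col 0 lands with bottom-row=0; cleared 0 line(s) (total 0); column heights now [3 3 3 3 2 0], max=3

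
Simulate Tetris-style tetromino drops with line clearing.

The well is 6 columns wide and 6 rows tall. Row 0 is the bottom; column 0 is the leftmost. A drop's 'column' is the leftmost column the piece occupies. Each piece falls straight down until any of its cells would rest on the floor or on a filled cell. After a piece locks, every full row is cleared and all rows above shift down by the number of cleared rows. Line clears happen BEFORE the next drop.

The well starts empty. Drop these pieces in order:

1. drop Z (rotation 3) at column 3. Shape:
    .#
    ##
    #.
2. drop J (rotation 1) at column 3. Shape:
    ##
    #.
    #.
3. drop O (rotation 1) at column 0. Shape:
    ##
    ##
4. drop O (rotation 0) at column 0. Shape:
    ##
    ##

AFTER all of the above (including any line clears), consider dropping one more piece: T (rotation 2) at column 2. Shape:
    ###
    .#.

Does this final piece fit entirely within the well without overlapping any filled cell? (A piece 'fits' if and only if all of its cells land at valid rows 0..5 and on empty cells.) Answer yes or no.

Drop 1: Z rot3 at col 3 lands with bottom-row=0; cleared 0 line(s) (total 0); column heights now [0 0 0 2 3 0], max=3
Drop 2: J rot1 at col 3 lands with bottom-row=2; cleared 0 line(s) (total 0); column heights now [0 0 0 5 5 0], max=5
Drop 3: O rot1 at col 0 lands with bottom-row=0; cleared 0 line(s) (total 0); column heights now [2 2 0 5 5 0], max=5
Drop 4: O rot0 at col 0 lands with bottom-row=2; cleared 0 line(s) (total 0); column heights now [4 4 0 5 5 0], max=5
Test piece T rot2 at col 2 (width 3): heights before test = [4 4 0 5 5 0]; fits = False

Answer: no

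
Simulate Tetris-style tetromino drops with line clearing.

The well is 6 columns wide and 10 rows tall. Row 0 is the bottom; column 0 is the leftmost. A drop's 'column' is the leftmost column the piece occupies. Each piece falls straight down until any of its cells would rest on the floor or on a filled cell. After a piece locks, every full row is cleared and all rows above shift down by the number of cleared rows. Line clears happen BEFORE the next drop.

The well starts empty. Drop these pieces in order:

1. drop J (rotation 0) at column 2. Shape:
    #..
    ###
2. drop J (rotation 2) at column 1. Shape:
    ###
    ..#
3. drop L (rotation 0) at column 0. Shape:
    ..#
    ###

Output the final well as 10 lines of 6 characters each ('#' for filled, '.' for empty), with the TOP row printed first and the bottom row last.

Drop 1: J rot0 at col 2 lands with bottom-row=0; cleared 0 line(s) (total 0); column heights now [0 0 2 1 1 0], max=2
Drop 2: J rot2 at col 1 lands with bottom-row=1; cleared 0 line(s) (total 0); column heights now [0 3 3 3 1 0], max=3
Drop 3: L rot0 at col 0 lands with bottom-row=3; cleared 0 line(s) (total 0); column heights now [4 4 5 3 1 0], max=5

Answer: ......
......
......
......
......
..#...
###...
.###..
..##..
..###.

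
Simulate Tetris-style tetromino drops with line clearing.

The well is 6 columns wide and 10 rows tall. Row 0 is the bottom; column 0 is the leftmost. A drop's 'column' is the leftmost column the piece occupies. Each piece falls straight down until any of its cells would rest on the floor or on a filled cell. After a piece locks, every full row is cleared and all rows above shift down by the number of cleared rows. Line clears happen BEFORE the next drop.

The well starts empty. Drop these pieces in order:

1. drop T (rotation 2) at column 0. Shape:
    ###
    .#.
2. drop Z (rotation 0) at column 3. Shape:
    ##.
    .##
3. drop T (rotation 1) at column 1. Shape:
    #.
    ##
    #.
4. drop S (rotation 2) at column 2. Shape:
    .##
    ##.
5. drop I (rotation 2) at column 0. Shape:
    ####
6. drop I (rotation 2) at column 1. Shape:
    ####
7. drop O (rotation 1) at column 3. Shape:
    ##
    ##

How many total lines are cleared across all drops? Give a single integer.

Drop 1: T rot2 at col 0 lands with bottom-row=0; cleared 0 line(s) (total 0); column heights now [2 2 2 0 0 0], max=2
Drop 2: Z rot0 at col 3 lands with bottom-row=0; cleared 0 line(s) (total 0); column heights now [2 2 2 2 2 1], max=2
Drop 3: T rot1 at col 1 lands with bottom-row=2; cleared 0 line(s) (total 0); column heights now [2 5 4 2 2 1], max=5
Drop 4: S rot2 at col 2 lands with bottom-row=4; cleared 0 line(s) (total 0); column heights now [2 5 5 6 6 1], max=6
Drop 5: I rot2 at col 0 lands with bottom-row=6; cleared 0 line(s) (total 0); column heights now [7 7 7 7 6 1], max=7
Drop 6: I rot2 at col 1 lands with bottom-row=7; cleared 0 line(s) (total 0); column heights now [7 8 8 8 8 1], max=8
Drop 7: O rot1 at col 3 lands with bottom-row=8; cleared 0 line(s) (total 0); column heights now [7 8 8 10 10 1], max=10

Answer: 0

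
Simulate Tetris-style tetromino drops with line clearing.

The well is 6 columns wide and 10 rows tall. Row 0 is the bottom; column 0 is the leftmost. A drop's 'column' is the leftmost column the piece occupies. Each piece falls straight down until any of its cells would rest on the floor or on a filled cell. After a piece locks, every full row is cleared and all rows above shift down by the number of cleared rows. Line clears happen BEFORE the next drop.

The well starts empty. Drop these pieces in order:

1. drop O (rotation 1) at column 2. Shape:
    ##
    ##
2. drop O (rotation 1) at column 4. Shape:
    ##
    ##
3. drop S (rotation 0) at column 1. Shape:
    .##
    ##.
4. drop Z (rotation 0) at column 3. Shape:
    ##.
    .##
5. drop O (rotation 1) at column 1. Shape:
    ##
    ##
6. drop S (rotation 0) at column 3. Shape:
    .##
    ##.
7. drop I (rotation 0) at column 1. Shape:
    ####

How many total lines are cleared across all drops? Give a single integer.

Drop 1: O rot1 at col 2 lands with bottom-row=0; cleared 0 line(s) (total 0); column heights now [0 0 2 2 0 0], max=2
Drop 2: O rot1 at col 4 lands with bottom-row=0; cleared 0 line(s) (total 0); column heights now [0 0 2 2 2 2], max=2
Drop 3: S rot0 at col 1 lands with bottom-row=2; cleared 0 line(s) (total 0); column heights now [0 3 4 4 2 2], max=4
Drop 4: Z rot0 at col 3 lands with bottom-row=3; cleared 0 line(s) (total 0); column heights now [0 3 4 5 5 4], max=5
Drop 5: O rot1 at col 1 lands with bottom-row=4; cleared 0 line(s) (total 0); column heights now [0 6 6 5 5 4], max=6
Drop 6: S rot0 at col 3 lands with bottom-row=5; cleared 0 line(s) (total 0); column heights now [0 6 6 6 7 7], max=7
Drop 7: I rot0 at col 1 lands with bottom-row=7; cleared 0 line(s) (total 0); column heights now [0 8 8 8 8 7], max=8

Answer: 0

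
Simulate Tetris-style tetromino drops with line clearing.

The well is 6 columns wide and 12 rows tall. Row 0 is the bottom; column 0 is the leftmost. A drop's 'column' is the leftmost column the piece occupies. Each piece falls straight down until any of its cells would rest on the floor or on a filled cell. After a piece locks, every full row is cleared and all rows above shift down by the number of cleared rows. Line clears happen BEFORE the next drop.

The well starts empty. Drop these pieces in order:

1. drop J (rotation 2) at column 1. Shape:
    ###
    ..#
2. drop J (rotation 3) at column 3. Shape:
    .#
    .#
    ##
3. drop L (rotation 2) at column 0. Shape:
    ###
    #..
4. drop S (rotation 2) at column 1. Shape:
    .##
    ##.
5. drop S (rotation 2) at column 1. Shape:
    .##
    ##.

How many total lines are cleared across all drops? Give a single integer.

Drop 1: J rot2 at col 1 lands with bottom-row=0; cleared 0 line(s) (total 0); column heights now [0 2 2 2 0 0], max=2
Drop 2: J rot3 at col 3 lands with bottom-row=2; cleared 0 line(s) (total 0); column heights now [0 2 2 3 5 0], max=5
Drop 3: L rot2 at col 0 lands with bottom-row=1; cleared 0 line(s) (total 0); column heights now [3 3 3 3 5 0], max=5
Drop 4: S rot2 at col 1 lands with bottom-row=3; cleared 0 line(s) (total 0); column heights now [3 4 5 5 5 0], max=5
Drop 5: S rot2 at col 1 lands with bottom-row=5; cleared 0 line(s) (total 0); column heights now [3 6 7 7 5 0], max=7

Answer: 0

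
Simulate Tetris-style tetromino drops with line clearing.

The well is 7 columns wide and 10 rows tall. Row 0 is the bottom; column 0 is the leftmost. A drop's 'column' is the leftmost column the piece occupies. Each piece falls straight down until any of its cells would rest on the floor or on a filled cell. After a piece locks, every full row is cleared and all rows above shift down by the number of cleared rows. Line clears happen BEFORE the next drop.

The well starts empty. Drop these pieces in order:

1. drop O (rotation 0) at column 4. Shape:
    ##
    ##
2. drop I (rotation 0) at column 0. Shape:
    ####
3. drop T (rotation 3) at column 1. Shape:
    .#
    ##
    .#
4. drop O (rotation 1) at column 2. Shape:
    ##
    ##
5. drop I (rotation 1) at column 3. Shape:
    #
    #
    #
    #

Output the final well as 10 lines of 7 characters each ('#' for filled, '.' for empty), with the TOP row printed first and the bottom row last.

Drop 1: O rot0 at col 4 lands with bottom-row=0; cleared 0 line(s) (total 0); column heights now [0 0 0 0 2 2 0], max=2
Drop 2: I rot0 at col 0 lands with bottom-row=0; cleared 0 line(s) (total 0); column heights now [1 1 1 1 2 2 0], max=2
Drop 3: T rot3 at col 1 lands with bottom-row=1; cleared 0 line(s) (total 0); column heights now [1 3 4 1 2 2 0], max=4
Drop 4: O rot1 at col 2 lands with bottom-row=4; cleared 0 line(s) (total 0); column heights now [1 3 6 6 2 2 0], max=6
Drop 5: I rot1 at col 3 lands with bottom-row=6; cleared 0 line(s) (total 0); column heights now [1 3 6 10 2 2 0], max=10

Answer: ...#...
...#...
...#...
...#...
..##...
..##...
..#....
.##....
..#.##.
######.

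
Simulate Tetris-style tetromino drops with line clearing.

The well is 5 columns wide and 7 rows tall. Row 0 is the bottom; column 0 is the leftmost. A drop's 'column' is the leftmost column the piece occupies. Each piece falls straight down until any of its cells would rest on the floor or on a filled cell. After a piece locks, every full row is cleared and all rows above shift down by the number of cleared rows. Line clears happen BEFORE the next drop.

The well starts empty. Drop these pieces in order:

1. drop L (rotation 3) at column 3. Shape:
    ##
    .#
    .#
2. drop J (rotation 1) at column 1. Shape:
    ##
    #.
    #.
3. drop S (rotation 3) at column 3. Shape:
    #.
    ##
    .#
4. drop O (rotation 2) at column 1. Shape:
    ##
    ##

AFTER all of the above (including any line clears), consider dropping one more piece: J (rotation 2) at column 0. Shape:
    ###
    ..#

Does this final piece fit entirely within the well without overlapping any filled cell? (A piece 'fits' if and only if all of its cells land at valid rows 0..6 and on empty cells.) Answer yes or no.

Drop 1: L rot3 at col 3 lands with bottom-row=0; cleared 0 line(s) (total 0); column heights now [0 0 0 3 3], max=3
Drop 2: J rot1 at col 1 lands with bottom-row=0; cleared 0 line(s) (total 0); column heights now [0 3 3 3 3], max=3
Drop 3: S rot3 at col 3 lands with bottom-row=3; cleared 0 line(s) (total 0); column heights now [0 3 3 6 5], max=6
Drop 4: O rot2 at col 1 lands with bottom-row=3; cleared 0 line(s) (total 0); column heights now [0 5 5 6 5], max=6
Test piece J rot2 at col 0 (width 3): heights before test = [0 5 5 6 5]; fits = True

Answer: yes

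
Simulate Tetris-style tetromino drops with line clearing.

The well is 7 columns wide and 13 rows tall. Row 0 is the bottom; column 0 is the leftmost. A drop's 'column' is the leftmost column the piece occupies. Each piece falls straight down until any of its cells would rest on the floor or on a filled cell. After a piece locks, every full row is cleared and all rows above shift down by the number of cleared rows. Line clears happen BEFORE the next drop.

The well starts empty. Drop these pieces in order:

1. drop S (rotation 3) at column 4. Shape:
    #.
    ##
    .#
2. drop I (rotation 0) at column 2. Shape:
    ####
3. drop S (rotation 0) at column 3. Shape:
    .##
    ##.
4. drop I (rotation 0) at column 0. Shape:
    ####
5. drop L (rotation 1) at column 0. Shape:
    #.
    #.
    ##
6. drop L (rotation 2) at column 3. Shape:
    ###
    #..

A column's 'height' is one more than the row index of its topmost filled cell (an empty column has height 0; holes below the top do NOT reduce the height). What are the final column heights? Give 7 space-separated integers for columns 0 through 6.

Drop 1: S rot3 at col 4 lands with bottom-row=0; cleared 0 line(s) (total 0); column heights now [0 0 0 0 3 2 0], max=3
Drop 2: I rot0 at col 2 lands with bottom-row=3; cleared 0 line(s) (total 0); column heights now [0 0 4 4 4 4 0], max=4
Drop 3: S rot0 at col 3 lands with bottom-row=4; cleared 0 line(s) (total 0); column heights now [0 0 4 5 6 6 0], max=6
Drop 4: I rot0 at col 0 lands with bottom-row=5; cleared 0 line(s) (total 0); column heights now [6 6 6 6 6 6 0], max=6
Drop 5: L rot1 at col 0 lands with bottom-row=6; cleared 0 line(s) (total 0); column heights now [9 7 6 6 6 6 0], max=9
Drop 6: L rot2 at col 3 lands with bottom-row=6; cleared 0 line(s) (total 0); column heights now [9 7 6 8 8 8 0], max=9

Answer: 9 7 6 8 8 8 0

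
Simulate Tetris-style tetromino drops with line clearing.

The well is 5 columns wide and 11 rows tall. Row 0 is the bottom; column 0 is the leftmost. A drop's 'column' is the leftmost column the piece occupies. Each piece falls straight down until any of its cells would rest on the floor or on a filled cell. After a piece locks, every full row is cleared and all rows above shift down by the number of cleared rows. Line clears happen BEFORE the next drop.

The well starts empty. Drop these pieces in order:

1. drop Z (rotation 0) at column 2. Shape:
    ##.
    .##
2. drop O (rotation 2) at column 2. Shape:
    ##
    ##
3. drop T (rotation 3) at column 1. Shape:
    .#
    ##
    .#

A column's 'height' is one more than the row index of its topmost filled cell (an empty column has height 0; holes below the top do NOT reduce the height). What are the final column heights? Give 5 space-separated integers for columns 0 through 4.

Drop 1: Z rot0 at col 2 lands with bottom-row=0; cleared 0 line(s) (total 0); column heights now [0 0 2 2 1], max=2
Drop 2: O rot2 at col 2 lands with bottom-row=2; cleared 0 line(s) (total 0); column heights now [0 0 4 4 1], max=4
Drop 3: T rot3 at col 1 lands with bottom-row=4; cleared 0 line(s) (total 0); column heights now [0 6 7 4 1], max=7

Answer: 0 6 7 4 1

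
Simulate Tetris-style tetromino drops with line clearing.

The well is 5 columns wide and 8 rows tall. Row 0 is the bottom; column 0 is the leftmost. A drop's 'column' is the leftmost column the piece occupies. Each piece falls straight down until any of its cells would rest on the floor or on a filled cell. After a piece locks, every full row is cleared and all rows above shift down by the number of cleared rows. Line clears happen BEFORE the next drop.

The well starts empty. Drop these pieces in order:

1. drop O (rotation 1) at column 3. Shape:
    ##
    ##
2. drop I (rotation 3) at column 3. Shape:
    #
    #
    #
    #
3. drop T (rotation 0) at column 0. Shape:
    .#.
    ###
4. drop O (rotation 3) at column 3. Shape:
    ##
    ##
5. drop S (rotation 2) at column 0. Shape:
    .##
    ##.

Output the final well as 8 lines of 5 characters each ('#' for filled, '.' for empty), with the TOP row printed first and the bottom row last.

Answer: .....
...##
...##
...#.
...#.
.###.
##.#.
.#.##

Derivation:
Drop 1: O rot1 at col 3 lands with bottom-row=0; cleared 0 line(s) (total 0); column heights now [0 0 0 2 2], max=2
Drop 2: I rot3 at col 3 lands with bottom-row=2; cleared 0 line(s) (total 0); column heights now [0 0 0 6 2], max=6
Drop 3: T rot0 at col 0 lands with bottom-row=0; cleared 1 line(s) (total 1); column heights now [0 1 0 5 1], max=5
Drop 4: O rot3 at col 3 lands with bottom-row=5; cleared 0 line(s) (total 1); column heights now [0 1 0 7 7], max=7
Drop 5: S rot2 at col 0 lands with bottom-row=1; cleared 0 line(s) (total 1); column heights now [2 3 3 7 7], max=7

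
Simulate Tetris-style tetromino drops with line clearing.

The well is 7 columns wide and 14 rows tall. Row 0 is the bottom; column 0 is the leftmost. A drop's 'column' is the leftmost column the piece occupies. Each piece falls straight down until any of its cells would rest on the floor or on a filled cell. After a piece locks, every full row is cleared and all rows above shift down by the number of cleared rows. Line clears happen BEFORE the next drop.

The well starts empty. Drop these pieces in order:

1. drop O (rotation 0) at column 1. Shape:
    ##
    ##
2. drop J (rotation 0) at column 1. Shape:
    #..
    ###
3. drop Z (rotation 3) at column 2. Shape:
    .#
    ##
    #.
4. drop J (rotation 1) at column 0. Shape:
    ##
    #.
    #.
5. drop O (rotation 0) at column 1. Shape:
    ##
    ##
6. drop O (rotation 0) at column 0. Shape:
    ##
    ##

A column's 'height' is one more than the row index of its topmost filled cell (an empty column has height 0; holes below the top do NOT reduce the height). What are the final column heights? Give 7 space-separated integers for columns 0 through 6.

Answer: 9 9 7 6 0 0 0

Derivation:
Drop 1: O rot0 at col 1 lands with bottom-row=0; cleared 0 line(s) (total 0); column heights now [0 2 2 0 0 0 0], max=2
Drop 2: J rot0 at col 1 lands with bottom-row=2; cleared 0 line(s) (total 0); column heights now [0 4 3 3 0 0 0], max=4
Drop 3: Z rot3 at col 2 lands with bottom-row=3; cleared 0 line(s) (total 0); column heights now [0 4 5 6 0 0 0], max=6
Drop 4: J rot1 at col 0 lands with bottom-row=2; cleared 0 line(s) (total 0); column heights now [5 5 5 6 0 0 0], max=6
Drop 5: O rot0 at col 1 lands with bottom-row=5; cleared 0 line(s) (total 0); column heights now [5 7 7 6 0 0 0], max=7
Drop 6: O rot0 at col 0 lands with bottom-row=7; cleared 0 line(s) (total 0); column heights now [9 9 7 6 0 0 0], max=9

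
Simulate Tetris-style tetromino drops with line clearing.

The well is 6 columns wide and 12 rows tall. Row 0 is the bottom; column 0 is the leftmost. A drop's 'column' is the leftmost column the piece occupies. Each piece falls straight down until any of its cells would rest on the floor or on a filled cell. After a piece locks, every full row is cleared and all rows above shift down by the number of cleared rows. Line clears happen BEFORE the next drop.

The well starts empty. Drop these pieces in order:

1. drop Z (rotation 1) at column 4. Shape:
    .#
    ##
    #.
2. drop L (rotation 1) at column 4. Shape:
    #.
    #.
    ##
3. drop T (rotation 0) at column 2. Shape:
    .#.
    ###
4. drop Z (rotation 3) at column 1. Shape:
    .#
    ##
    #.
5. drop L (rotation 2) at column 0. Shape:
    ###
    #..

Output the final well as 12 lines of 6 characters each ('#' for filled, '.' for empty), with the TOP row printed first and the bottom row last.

Drop 1: Z rot1 at col 4 lands with bottom-row=0; cleared 0 line(s) (total 0); column heights now [0 0 0 0 2 3], max=3
Drop 2: L rot1 at col 4 lands with bottom-row=3; cleared 0 line(s) (total 0); column heights now [0 0 0 0 6 4], max=6
Drop 3: T rot0 at col 2 lands with bottom-row=6; cleared 0 line(s) (total 0); column heights now [0 0 7 8 7 4], max=8
Drop 4: Z rot3 at col 1 lands with bottom-row=6; cleared 0 line(s) (total 0); column heights now [0 8 9 8 7 4], max=9
Drop 5: L rot2 at col 0 lands with bottom-row=8; cleared 0 line(s) (total 0); column heights now [10 10 10 8 7 4], max=10

Answer: ......
......
###...
#.#...
.###..
.####.
....#.
....#.
....##
.....#
....##
....#.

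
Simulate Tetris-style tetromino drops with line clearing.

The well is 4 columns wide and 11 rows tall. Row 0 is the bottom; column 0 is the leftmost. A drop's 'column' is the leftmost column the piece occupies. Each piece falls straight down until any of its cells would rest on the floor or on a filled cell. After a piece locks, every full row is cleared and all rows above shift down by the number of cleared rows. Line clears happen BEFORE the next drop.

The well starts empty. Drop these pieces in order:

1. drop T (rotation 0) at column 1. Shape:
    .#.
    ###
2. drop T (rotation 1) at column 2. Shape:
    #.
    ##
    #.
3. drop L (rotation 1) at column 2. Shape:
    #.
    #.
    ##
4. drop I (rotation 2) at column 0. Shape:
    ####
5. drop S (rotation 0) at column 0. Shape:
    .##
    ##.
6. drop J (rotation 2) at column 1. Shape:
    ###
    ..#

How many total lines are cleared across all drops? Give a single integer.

Drop 1: T rot0 at col 1 lands with bottom-row=0; cleared 0 line(s) (total 0); column heights now [0 1 2 1], max=2
Drop 2: T rot1 at col 2 lands with bottom-row=2; cleared 0 line(s) (total 0); column heights now [0 1 5 4], max=5
Drop 3: L rot1 at col 2 lands with bottom-row=5; cleared 0 line(s) (total 0); column heights now [0 1 8 6], max=8
Drop 4: I rot2 at col 0 lands with bottom-row=8; cleared 1 line(s) (total 1); column heights now [0 1 8 6], max=8
Drop 5: S rot0 at col 0 lands with bottom-row=7; cleared 0 line(s) (total 1); column heights now [8 9 9 6], max=9
Drop 6: J rot2 at col 1 lands with bottom-row=8; cleared 0 line(s) (total 1); column heights now [8 10 10 10], max=10

Answer: 1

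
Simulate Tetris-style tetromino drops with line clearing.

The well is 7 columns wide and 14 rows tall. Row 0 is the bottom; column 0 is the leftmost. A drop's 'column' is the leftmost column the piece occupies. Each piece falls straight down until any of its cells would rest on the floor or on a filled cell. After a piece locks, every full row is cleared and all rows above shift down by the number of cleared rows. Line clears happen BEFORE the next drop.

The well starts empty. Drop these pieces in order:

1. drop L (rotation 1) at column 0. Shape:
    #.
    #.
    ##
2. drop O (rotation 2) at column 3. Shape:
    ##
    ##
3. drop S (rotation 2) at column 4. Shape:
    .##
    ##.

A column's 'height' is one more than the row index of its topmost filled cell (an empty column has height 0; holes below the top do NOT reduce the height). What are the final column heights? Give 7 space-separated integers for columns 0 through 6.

Answer: 3 1 0 2 3 4 4

Derivation:
Drop 1: L rot1 at col 0 lands with bottom-row=0; cleared 0 line(s) (total 0); column heights now [3 1 0 0 0 0 0], max=3
Drop 2: O rot2 at col 3 lands with bottom-row=0; cleared 0 line(s) (total 0); column heights now [3 1 0 2 2 0 0], max=3
Drop 3: S rot2 at col 4 lands with bottom-row=2; cleared 0 line(s) (total 0); column heights now [3 1 0 2 3 4 4], max=4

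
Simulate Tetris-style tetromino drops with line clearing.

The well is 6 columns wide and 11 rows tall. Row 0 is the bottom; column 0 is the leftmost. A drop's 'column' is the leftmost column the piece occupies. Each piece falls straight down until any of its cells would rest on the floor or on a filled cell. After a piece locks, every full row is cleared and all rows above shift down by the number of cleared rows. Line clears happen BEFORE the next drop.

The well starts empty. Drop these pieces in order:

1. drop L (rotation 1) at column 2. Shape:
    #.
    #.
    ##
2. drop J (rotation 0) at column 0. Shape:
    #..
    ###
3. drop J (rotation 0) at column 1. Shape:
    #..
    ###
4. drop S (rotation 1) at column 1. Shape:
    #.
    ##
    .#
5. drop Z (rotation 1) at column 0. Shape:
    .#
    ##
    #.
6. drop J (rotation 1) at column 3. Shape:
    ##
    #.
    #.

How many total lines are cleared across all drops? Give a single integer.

Answer: 0

Derivation:
Drop 1: L rot1 at col 2 lands with bottom-row=0; cleared 0 line(s) (total 0); column heights now [0 0 3 1 0 0], max=3
Drop 2: J rot0 at col 0 lands with bottom-row=3; cleared 0 line(s) (total 0); column heights now [5 4 4 1 0 0], max=5
Drop 3: J rot0 at col 1 lands with bottom-row=4; cleared 0 line(s) (total 0); column heights now [5 6 5 5 0 0], max=6
Drop 4: S rot1 at col 1 lands with bottom-row=5; cleared 0 line(s) (total 0); column heights now [5 8 7 5 0 0], max=8
Drop 5: Z rot1 at col 0 lands with bottom-row=7; cleared 0 line(s) (total 0); column heights now [9 10 7 5 0 0], max=10
Drop 6: J rot1 at col 3 lands with bottom-row=5; cleared 0 line(s) (total 0); column heights now [9 10 7 8 8 0], max=10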